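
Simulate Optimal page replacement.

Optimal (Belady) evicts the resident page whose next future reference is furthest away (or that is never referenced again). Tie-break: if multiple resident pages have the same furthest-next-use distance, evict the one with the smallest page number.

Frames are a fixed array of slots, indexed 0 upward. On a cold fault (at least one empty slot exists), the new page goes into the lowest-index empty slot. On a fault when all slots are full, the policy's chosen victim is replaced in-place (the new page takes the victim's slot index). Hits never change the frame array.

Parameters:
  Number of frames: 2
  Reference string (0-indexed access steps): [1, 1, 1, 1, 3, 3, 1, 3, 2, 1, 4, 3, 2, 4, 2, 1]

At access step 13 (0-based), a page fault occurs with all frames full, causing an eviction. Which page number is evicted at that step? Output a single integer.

Answer: 3

Derivation:
Step 0: ref 1 -> FAULT, frames=[1,-]
Step 1: ref 1 -> HIT, frames=[1,-]
Step 2: ref 1 -> HIT, frames=[1,-]
Step 3: ref 1 -> HIT, frames=[1,-]
Step 4: ref 3 -> FAULT, frames=[1,3]
Step 5: ref 3 -> HIT, frames=[1,3]
Step 6: ref 1 -> HIT, frames=[1,3]
Step 7: ref 3 -> HIT, frames=[1,3]
Step 8: ref 2 -> FAULT, evict 3, frames=[1,2]
Step 9: ref 1 -> HIT, frames=[1,2]
Step 10: ref 4 -> FAULT, evict 1, frames=[4,2]
Step 11: ref 3 -> FAULT, evict 4, frames=[3,2]
Step 12: ref 2 -> HIT, frames=[3,2]
Step 13: ref 4 -> FAULT, evict 3, frames=[4,2]
At step 13: evicted page 3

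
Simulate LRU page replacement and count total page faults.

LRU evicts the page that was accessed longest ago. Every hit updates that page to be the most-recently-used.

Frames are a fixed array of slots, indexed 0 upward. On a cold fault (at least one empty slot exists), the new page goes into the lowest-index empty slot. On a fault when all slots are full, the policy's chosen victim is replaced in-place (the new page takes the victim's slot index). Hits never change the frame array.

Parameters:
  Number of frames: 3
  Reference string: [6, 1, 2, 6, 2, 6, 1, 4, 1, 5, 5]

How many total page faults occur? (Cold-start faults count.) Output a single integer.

Step 0: ref 6 → FAULT, frames=[6,-,-]
Step 1: ref 1 → FAULT, frames=[6,1,-]
Step 2: ref 2 → FAULT, frames=[6,1,2]
Step 3: ref 6 → HIT, frames=[6,1,2]
Step 4: ref 2 → HIT, frames=[6,1,2]
Step 5: ref 6 → HIT, frames=[6,1,2]
Step 6: ref 1 → HIT, frames=[6,1,2]
Step 7: ref 4 → FAULT (evict 2), frames=[6,1,4]
Step 8: ref 1 → HIT, frames=[6,1,4]
Step 9: ref 5 → FAULT (evict 6), frames=[5,1,4]
Step 10: ref 5 → HIT, frames=[5,1,4]
Total faults: 5

Answer: 5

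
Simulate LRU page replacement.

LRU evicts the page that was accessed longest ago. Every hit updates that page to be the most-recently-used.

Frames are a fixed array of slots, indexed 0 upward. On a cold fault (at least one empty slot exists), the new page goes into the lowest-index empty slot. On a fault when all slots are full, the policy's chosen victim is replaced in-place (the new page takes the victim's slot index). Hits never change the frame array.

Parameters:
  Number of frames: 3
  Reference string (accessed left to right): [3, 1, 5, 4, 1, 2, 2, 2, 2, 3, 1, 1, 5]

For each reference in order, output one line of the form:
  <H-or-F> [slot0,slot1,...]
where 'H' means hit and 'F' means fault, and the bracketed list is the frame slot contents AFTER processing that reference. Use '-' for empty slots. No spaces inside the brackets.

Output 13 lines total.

F [3,-,-]
F [3,1,-]
F [3,1,5]
F [4,1,5]
H [4,1,5]
F [4,1,2]
H [4,1,2]
H [4,1,2]
H [4,1,2]
F [3,1,2]
H [3,1,2]
H [3,1,2]
F [3,1,5]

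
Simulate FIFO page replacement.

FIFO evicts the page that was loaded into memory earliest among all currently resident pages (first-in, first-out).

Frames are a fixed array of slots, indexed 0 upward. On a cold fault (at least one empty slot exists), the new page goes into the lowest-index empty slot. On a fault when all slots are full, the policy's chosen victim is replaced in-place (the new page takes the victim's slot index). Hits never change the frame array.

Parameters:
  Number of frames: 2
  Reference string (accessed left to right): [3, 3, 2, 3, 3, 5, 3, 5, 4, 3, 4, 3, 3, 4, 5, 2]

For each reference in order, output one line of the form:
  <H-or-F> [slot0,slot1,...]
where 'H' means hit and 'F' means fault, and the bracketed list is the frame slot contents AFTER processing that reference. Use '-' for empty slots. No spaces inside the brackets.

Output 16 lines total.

F [3,-]
H [3,-]
F [3,2]
H [3,2]
H [3,2]
F [5,2]
F [5,3]
H [5,3]
F [4,3]
H [4,3]
H [4,3]
H [4,3]
H [4,3]
H [4,3]
F [4,5]
F [2,5]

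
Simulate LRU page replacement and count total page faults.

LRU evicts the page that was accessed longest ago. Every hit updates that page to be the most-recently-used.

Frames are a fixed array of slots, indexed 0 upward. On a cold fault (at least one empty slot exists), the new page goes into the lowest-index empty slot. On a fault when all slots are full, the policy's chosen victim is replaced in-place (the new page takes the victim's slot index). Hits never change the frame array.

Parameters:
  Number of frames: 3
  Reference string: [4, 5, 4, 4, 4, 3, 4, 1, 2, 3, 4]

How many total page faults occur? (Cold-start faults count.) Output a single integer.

Answer: 7

Derivation:
Step 0: ref 4 → FAULT, frames=[4,-,-]
Step 1: ref 5 → FAULT, frames=[4,5,-]
Step 2: ref 4 → HIT, frames=[4,5,-]
Step 3: ref 4 → HIT, frames=[4,5,-]
Step 4: ref 4 → HIT, frames=[4,5,-]
Step 5: ref 3 → FAULT, frames=[4,5,3]
Step 6: ref 4 → HIT, frames=[4,5,3]
Step 7: ref 1 → FAULT (evict 5), frames=[4,1,3]
Step 8: ref 2 → FAULT (evict 3), frames=[4,1,2]
Step 9: ref 3 → FAULT (evict 4), frames=[3,1,2]
Step 10: ref 4 → FAULT (evict 1), frames=[3,4,2]
Total faults: 7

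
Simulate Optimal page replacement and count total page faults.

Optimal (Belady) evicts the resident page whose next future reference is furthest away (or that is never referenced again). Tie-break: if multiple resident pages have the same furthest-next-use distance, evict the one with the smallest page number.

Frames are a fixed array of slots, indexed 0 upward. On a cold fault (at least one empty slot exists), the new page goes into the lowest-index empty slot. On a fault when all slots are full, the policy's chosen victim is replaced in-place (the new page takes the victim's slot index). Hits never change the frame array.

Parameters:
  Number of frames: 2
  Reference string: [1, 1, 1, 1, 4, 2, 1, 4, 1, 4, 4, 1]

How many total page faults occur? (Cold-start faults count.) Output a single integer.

Answer: 4

Derivation:
Step 0: ref 1 → FAULT, frames=[1,-]
Step 1: ref 1 → HIT, frames=[1,-]
Step 2: ref 1 → HIT, frames=[1,-]
Step 3: ref 1 → HIT, frames=[1,-]
Step 4: ref 4 → FAULT, frames=[1,4]
Step 5: ref 2 → FAULT (evict 4), frames=[1,2]
Step 6: ref 1 → HIT, frames=[1,2]
Step 7: ref 4 → FAULT (evict 2), frames=[1,4]
Step 8: ref 1 → HIT, frames=[1,4]
Step 9: ref 4 → HIT, frames=[1,4]
Step 10: ref 4 → HIT, frames=[1,4]
Step 11: ref 1 → HIT, frames=[1,4]
Total faults: 4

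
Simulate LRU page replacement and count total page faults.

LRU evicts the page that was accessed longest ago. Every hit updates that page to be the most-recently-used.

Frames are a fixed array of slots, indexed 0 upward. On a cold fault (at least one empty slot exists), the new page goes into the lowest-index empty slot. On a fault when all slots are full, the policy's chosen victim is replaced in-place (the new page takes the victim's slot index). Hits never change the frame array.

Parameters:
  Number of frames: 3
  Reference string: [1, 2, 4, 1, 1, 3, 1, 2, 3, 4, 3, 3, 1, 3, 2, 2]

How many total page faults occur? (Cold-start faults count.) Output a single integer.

Step 0: ref 1 → FAULT, frames=[1,-,-]
Step 1: ref 2 → FAULT, frames=[1,2,-]
Step 2: ref 4 → FAULT, frames=[1,2,4]
Step 3: ref 1 → HIT, frames=[1,2,4]
Step 4: ref 1 → HIT, frames=[1,2,4]
Step 5: ref 3 → FAULT (evict 2), frames=[1,3,4]
Step 6: ref 1 → HIT, frames=[1,3,4]
Step 7: ref 2 → FAULT (evict 4), frames=[1,3,2]
Step 8: ref 3 → HIT, frames=[1,3,2]
Step 9: ref 4 → FAULT (evict 1), frames=[4,3,2]
Step 10: ref 3 → HIT, frames=[4,3,2]
Step 11: ref 3 → HIT, frames=[4,3,2]
Step 12: ref 1 → FAULT (evict 2), frames=[4,3,1]
Step 13: ref 3 → HIT, frames=[4,3,1]
Step 14: ref 2 → FAULT (evict 4), frames=[2,3,1]
Step 15: ref 2 → HIT, frames=[2,3,1]
Total faults: 8

Answer: 8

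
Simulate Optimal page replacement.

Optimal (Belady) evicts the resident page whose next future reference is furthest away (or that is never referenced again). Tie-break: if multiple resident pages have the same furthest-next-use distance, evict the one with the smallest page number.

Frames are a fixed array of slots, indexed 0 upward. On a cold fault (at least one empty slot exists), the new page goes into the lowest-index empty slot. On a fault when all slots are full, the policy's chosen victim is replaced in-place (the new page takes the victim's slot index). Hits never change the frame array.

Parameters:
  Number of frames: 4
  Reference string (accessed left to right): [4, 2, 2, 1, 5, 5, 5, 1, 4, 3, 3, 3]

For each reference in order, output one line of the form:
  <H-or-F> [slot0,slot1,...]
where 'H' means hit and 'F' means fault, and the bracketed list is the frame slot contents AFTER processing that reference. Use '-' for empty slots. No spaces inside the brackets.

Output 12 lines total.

F [4,-,-,-]
F [4,2,-,-]
H [4,2,-,-]
F [4,2,1,-]
F [4,2,1,5]
H [4,2,1,5]
H [4,2,1,5]
H [4,2,1,5]
H [4,2,1,5]
F [4,2,3,5]
H [4,2,3,5]
H [4,2,3,5]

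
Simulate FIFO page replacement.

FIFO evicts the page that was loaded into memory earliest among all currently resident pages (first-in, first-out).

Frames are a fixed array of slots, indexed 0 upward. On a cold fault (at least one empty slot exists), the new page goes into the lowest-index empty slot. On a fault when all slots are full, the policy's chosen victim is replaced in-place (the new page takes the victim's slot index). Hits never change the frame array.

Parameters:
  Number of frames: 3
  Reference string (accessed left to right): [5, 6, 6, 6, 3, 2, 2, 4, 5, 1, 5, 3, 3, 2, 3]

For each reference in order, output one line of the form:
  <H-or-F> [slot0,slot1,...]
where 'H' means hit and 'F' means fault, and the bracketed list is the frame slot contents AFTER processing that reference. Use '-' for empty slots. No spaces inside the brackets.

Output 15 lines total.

F [5,-,-]
F [5,6,-]
H [5,6,-]
H [5,6,-]
F [5,6,3]
F [2,6,3]
H [2,6,3]
F [2,4,3]
F [2,4,5]
F [1,4,5]
H [1,4,5]
F [1,3,5]
H [1,3,5]
F [1,3,2]
H [1,3,2]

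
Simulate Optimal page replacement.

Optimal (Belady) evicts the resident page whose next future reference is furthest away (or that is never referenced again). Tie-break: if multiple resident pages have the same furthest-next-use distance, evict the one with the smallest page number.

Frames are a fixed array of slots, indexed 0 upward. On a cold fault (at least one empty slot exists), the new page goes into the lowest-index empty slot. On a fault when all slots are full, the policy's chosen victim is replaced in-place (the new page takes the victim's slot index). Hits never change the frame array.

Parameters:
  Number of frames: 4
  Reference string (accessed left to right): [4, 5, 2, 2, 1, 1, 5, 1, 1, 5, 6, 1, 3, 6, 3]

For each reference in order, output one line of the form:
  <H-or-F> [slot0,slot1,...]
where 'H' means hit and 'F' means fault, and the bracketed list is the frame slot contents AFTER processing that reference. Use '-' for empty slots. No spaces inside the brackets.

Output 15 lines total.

F [4,-,-,-]
F [4,5,-,-]
F [4,5,2,-]
H [4,5,2,-]
F [4,5,2,1]
H [4,5,2,1]
H [4,5,2,1]
H [4,5,2,1]
H [4,5,2,1]
H [4,5,2,1]
F [4,5,6,1]
H [4,5,6,1]
F [4,5,6,3]
H [4,5,6,3]
H [4,5,6,3]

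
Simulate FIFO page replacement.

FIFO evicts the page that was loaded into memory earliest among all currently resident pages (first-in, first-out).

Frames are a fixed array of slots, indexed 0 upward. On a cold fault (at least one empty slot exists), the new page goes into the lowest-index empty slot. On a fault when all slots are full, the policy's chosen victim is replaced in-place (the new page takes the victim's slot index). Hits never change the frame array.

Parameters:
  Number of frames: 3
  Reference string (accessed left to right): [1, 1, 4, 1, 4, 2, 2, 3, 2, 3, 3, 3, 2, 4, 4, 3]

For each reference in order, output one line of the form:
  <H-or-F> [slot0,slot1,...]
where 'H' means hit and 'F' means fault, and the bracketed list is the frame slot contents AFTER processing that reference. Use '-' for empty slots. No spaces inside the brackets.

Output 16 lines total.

F [1,-,-]
H [1,-,-]
F [1,4,-]
H [1,4,-]
H [1,4,-]
F [1,4,2]
H [1,4,2]
F [3,4,2]
H [3,4,2]
H [3,4,2]
H [3,4,2]
H [3,4,2]
H [3,4,2]
H [3,4,2]
H [3,4,2]
H [3,4,2]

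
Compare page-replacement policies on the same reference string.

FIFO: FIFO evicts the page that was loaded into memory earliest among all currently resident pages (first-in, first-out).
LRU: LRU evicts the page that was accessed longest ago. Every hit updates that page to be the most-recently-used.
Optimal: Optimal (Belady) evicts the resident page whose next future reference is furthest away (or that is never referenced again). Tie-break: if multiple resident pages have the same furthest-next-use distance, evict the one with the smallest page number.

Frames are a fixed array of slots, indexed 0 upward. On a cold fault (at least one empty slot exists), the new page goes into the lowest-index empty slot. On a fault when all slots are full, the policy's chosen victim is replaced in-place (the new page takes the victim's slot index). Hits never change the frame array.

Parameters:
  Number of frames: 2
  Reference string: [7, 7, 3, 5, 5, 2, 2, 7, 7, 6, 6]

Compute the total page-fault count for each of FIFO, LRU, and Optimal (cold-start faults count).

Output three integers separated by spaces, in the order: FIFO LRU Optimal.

Answer: 6 6 5

Derivation:
--- FIFO ---
  step 0: ref 7 -> FAULT, frames=[7,-] (faults so far: 1)
  step 1: ref 7 -> HIT, frames=[7,-] (faults so far: 1)
  step 2: ref 3 -> FAULT, frames=[7,3] (faults so far: 2)
  step 3: ref 5 -> FAULT, evict 7, frames=[5,3] (faults so far: 3)
  step 4: ref 5 -> HIT, frames=[5,3] (faults so far: 3)
  step 5: ref 2 -> FAULT, evict 3, frames=[5,2] (faults so far: 4)
  step 6: ref 2 -> HIT, frames=[5,2] (faults so far: 4)
  step 7: ref 7 -> FAULT, evict 5, frames=[7,2] (faults so far: 5)
  step 8: ref 7 -> HIT, frames=[7,2] (faults so far: 5)
  step 9: ref 6 -> FAULT, evict 2, frames=[7,6] (faults so far: 6)
  step 10: ref 6 -> HIT, frames=[7,6] (faults so far: 6)
  FIFO total faults: 6
--- LRU ---
  step 0: ref 7 -> FAULT, frames=[7,-] (faults so far: 1)
  step 1: ref 7 -> HIT, frames=[7,-] (faults so far: 1)
  step 2: ref 3 -> FAULT, frames=[7,3] (faults so far: 2)
  step 3: ref 5 -> FAULT, evict 7, frames=[5,3] (faults so far: 3)
  step 4: ref 5 -> HIT, frames=[5,3] (faults so far: 3)
  step 5: ref 2 -> FAULT, evict 3, frames=[5,2] (faults so far: 4)
  step 6: ref 2 -> HIT, frames=[5,2] (faults so far: 4)
  step 7: ref 7 -> FAULT, evict 5, frames=[7,2] (faults so far: 5)
  step 8: ref 7 -> HIT, frames=[7,2] (faults so far: 5)
  step 9: ref 6 -> FAULT, evict 2, frames=[7,6] (faults so far: 6)
  step 10: ref 6 -> HIT, frames=[7,6] (faults so far: 6)
  LRU total faults: 6
--- Optimal ---
  step 0: ref 7 -> FAULT, frames=[7,-] (faults so far: 1)
  step 1: ref 7 -> HIT, frames=[7,-] (faults so far: 1)
  step 2: ref 3 -> FAULT, frames=[7,3] (faults so far: 2)
  step 3: ref 5 -> FAULT, evict 3, frames=[7,5] (faults so far: 3)
  step 4: ref 5 -> HIT, frames=[7,5] (faults so far: 3)
  step 5: ref 2 -> FAULT, evict 5, frames=[7,2] (faults so far: 4)
  step 6: ref 2 -> HIT, frames=[7,2] (faults so far: 4)
  step 7: ref 7 -> HIT, frames=[7,2] (faults so far: 4)
  step 8: ref 7 -> HIT, frames=[7,2] (faults so far: 4)
  step 9: ref 6 -> FAULT, evict 2, frames=[7,6] (faults so far: 5)
  step 10: ref 6 -> HIT, frames=[7,6] (faults so far: 5)
  Optimal total faults: 5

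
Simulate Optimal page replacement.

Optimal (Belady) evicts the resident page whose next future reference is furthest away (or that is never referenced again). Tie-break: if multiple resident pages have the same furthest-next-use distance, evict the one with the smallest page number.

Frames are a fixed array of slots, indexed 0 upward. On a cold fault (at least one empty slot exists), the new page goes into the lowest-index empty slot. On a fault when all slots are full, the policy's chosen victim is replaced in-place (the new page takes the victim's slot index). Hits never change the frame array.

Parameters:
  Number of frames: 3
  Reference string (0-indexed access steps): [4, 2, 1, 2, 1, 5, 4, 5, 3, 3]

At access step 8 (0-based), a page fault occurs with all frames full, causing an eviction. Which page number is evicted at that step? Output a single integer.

Answer: 2

Derivation:
Step 0: ref 4 -> FAULT, frames=[4,-,-]
Step 1: ref 2 -> FAULT, frames=[4,2,-]
Step 2: ref 1 -> FAULT, frames=[4,2,1]
Step 3: ref 2 -> HIT, frames=[4,2,1]
Step 4: ref 1 -> HIT, frames=[4,2,1]
Step 5: ref 5 -> FAULT, evict 1, frames=[4,2,5]
Step 6: ref 4 -> HIT, frames=[4,2,5]
Step 7: ref 5 -> HIT, frames=[4,2,5]
Step 8: ref 3 -> FAULT, evict 2, frames=[4,3,5]
At step 8: evicted page 2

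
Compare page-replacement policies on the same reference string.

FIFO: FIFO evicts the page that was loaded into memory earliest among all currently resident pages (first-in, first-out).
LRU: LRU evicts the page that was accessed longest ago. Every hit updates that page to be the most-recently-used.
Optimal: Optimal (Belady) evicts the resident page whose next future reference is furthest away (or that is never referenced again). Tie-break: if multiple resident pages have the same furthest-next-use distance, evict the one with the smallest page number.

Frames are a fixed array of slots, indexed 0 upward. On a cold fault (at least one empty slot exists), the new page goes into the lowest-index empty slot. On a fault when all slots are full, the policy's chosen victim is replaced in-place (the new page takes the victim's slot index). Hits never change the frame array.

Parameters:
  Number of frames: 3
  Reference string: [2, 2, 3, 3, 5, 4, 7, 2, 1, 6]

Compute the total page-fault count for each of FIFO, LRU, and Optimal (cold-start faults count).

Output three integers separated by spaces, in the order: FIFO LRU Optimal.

Answer: 8 8 7

Derivation:
--- FIFO ---
  step 0: ref 2 -> FAULT, frames=[2,-,-] (faults so far: 1)
  step 1: ref 2 -> HIT, frames=[2,-,-] (faults so far: 1)
  step 2: ref 3 -> FAULT, frames=[2,3,-] (faults so far: 2)
  step 3: ref 3 -> HIT, frames=[2,3,-] (faults so far: 2)
  step 4: ref 5 -> FAULT, frames=[2,3,5] (faults so far: 3)
  step 5: ref 4 -> FAULT, evict 2, frames=[4,3,5] (faults so far: 4)
  step 6: ref 7 -> FAULT, evict 3, frames=[4,7,5] (faults so far: 5)
  step 7: ref 2 -> FAULT, evict 5, frames=[4,7,2] (faults so far: 6)
  step 8: ref 1 -> FAULT, evict 4, frames=[1,7,2] (faults so far: 7)
  step 9: ref 6 -> FAULT, evict 7, frames=[1,6,2] (faults so far: 8)
  FIFO total faults: 8
--- LRU ---
  step 0: ref 2 -> FAULT, frames=[2,-,-] (faults so far: 1)
  step 1: ref 2 -> HIT, frames=[2,-,-] (faults so far: 1)
  step 2: ref 3 -> FAULT, frames=[2,3,-] (faults so far: 2)
  step 3: ref 3 -> HIT, frames=[2,3,-] (faults so far: 2)
  step 4: ref 5 -> FAULT, frames=[2,3,5] (faults so far: 3)
  step 5: ref 4 -> FAULT, evict 2, frames=[4,3,5] (faults so far: 4)
  step 6: ref 7 -> FAULT, evict 3, frames=[4,7,5] (faults so far: 5)
  step 7: ref 2 -> FAULT, evict 5, frames=[4,7,2] (faults so far: 6)
  step 8: ref 1 -> FAULT, evict 4, frames=[1,7,2] (faults so far: 7)
  step 9: ref 6 -> FAULT, evict 7, frames=[1,6,2] (faults so far: 8)
  LRU total faults: 8
--- Optimal ---
  step 0: ref 2 -> FAULT, frames=[2,-,-] (faults so far: 1)
  step 1: ref 2 -> HIT, frames=[2,-,-] (faults so far: 1)
  step 2: ref 3 -> FAULT, frames=[2,3,-] (faults so far: 2)
  step 3: ref 3 -> HIT, frames=[2,3,-] (faults so far: 2)
  step 4: ref 5 -> FAULT, frames=[2,3,5] (faults so far: 3)
  step 5: ref 4 -> FAULT, evict 3, frames=[2,4,5] (faults so far: 4)
  step 6: ref 7 -> FAULT, evict 4, frames=[2,7,5] (faults so far: 5)
  step 7: ref 2 -> HIT, frames=[2,7,5] (faults so far: 5)
  step 8: ref 1 -> FAULT, evict 2, frames=[1,7,5] (faults so far: 6)
  step 9: ref 6 -> FAULT, evict 1, frames=[6,7,5] (faults so far: 7)
  Optimal total faults: 7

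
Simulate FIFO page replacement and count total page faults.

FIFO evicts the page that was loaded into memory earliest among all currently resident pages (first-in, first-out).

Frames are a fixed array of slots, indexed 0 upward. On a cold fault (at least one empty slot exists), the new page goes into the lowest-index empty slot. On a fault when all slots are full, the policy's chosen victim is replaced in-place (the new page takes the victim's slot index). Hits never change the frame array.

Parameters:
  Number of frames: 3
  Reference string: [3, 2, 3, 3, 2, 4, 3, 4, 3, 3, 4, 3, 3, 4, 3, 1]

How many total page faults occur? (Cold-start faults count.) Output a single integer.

Answer: 4

Derivation:
Step 0: ref 3 → FAULT, frames=[3,-,-]
Step 1: ref 2 → FAULT, frames=[3,2,-]
Step 2: ref 3 → HIT, frames=[3,2,-]
Step 3: ref 3 → HIT, frames=[3,2,-]
Step 4: ref 2 → HIT, frames=[3,2,-]
Step 5: ref 4 → FAULT, frames=[3,2,4]
Step 6: ref 3 → HIT, frames=[3,2,4]
Step 7: ref 4 → HIT, frames=[3,2,4]
Step 8: ref 3 → HIT, frames=[3,2,4]
Step 9: ref 3 → HIT, frames=[3,2,4]
Step 10: ref 4 → HIT, frames=[3,2,4]
Step 11: ref 3 → HIT, frames=[3,2,4]
Step 12: ref 3 → HIT, frames=[3,2,4]
Step 13: ref 4 → HIT, frames=[3,2,4]
Step 14: ref 3 → HIT, frames=[3,2,4]
Step 15: ref 1 → FAULT (evict 3), frames=[1,2,4]
Total faults: 4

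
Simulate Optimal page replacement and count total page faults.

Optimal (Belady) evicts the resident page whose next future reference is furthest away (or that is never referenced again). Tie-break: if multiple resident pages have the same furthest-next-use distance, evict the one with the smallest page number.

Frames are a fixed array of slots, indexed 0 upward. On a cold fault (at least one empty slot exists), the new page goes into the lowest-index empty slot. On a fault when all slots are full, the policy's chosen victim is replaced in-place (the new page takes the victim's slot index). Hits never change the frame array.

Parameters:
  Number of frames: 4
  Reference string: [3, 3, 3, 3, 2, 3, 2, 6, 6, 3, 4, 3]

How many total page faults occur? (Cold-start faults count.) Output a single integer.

Step 0: ref 3 → FAULT, frames=[3,-,-,-]
Step 1: ref 3 → HIT, frames=[3,-,-,-]
Step 2: ref 3 → HIT, frames=[3,-,-,-]
Step 3: ref 3 → HIT, frames=[3,-,-,-]
Step 4: ref 2 → FAULT, frames=[3,2,-,-]
Step 5: ref 3 → HIT, frames=[3,2,-,-]
Step 6: ref 2 → HIT, frames=[3,2,-,-]
Step 7: ref 6 → FAULT, frames=[3,2,6,-]
Step 8: ref 6 → HIT, frames=[3,2,6,-]
Step 9: ref 3 → HIT, frames=[3,2,6,-]
Step 10: ref 4 → FAULT, frames=[3,2,6,4]
Step 11: ref 3 → HIT, frames=[3,2,6,4]
Total faults: 4

Answer: 4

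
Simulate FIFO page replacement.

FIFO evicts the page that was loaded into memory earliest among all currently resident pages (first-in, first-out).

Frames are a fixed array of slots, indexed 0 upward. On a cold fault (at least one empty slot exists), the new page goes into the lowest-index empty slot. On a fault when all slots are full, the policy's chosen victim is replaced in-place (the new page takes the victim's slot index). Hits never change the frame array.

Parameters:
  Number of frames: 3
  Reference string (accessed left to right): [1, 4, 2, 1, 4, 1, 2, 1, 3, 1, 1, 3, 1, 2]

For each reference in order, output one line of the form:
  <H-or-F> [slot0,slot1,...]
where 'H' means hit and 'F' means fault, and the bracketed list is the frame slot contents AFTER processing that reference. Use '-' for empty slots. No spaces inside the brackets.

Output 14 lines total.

F [1,-,-]
F [1,4,-]
F [1,4,2]
H [1,4,2]
H [1,4,2]
H [1,4,2]
H [1,4,2]
H [1,4,2]
F [3,4,2]
F [3,1,2]
H [3,1,2]
H [3,1,2]
H [3,1,2]
H [3,1,2]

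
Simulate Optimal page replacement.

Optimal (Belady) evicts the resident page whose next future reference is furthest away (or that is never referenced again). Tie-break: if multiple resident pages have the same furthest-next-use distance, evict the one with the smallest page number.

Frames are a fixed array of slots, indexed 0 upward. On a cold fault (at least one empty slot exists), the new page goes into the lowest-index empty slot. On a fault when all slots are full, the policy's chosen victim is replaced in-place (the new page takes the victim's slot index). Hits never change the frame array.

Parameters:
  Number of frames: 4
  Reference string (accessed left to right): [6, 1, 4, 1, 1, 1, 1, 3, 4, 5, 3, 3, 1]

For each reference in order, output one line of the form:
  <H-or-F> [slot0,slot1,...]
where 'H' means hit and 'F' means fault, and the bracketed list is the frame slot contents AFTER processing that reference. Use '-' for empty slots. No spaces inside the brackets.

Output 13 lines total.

F [6,-,-,-]
F [6,1,-,-]
F [6,1,4,-]
H [6,1,4,-]
H [6,1,4,-]
H [6,1,4,-]
H [6,1,4,-]
F [6,1,4,3]
H [6,1,4,3]
F [6,1,5,3]
H [6,1,5,3]
H [6,1,5,3]
H [6,1,5,3]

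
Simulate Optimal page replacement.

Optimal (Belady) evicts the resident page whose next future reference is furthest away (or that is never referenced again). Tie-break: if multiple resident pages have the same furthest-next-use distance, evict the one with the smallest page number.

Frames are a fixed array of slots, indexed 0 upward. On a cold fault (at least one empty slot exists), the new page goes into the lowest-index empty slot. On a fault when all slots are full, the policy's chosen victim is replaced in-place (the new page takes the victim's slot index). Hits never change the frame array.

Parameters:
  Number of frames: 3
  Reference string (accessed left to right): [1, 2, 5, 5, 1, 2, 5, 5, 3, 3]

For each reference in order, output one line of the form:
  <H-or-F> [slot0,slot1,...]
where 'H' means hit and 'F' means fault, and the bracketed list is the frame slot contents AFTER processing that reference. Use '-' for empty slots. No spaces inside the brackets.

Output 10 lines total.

F [1,-,-]
F [1,2,-]
F [1,2,5]
H [1,2,5]
H [1,2,5]
H [1,2,5]
H [1,2,5]
H [1,2,5]
F [3,2,5]
H [3,2,5]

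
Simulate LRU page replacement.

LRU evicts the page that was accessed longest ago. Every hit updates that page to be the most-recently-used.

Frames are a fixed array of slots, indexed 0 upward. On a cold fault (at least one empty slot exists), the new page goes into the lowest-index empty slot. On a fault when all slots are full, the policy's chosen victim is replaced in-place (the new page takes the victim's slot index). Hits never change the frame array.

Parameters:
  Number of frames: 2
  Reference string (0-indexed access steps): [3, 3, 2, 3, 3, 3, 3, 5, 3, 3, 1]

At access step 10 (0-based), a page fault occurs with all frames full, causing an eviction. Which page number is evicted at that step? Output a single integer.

Answer: 5

Derivation:
Step 0: ref 3 -> FAULT, frames=[3,-]
Step 1: ref 3 -> HIT, frames=[3,-]
Step 2: ref 2 -> FAULT, frames=[3,2]
Step 3: ref 3 -> HIT, frames=[3,2]
Step 4: ref 3 -> HIT, frames=[3,2]
Step 5: ref 3 -> HIT, frames=[3,2]
Step 6: ref 3 -> HIT, frames=[3,2]
Step 7: ref 5 -> FAULT, evict 2, frames=[3,5]
Step 8: ref 3 -> HIT, frames=[3,5]
Step 9: ref 3 -> HIT, frames=[3,5]
Step 10: ref 1 -> FAULT, evict 5, frames=[3,1]
At step 10: evicted page 5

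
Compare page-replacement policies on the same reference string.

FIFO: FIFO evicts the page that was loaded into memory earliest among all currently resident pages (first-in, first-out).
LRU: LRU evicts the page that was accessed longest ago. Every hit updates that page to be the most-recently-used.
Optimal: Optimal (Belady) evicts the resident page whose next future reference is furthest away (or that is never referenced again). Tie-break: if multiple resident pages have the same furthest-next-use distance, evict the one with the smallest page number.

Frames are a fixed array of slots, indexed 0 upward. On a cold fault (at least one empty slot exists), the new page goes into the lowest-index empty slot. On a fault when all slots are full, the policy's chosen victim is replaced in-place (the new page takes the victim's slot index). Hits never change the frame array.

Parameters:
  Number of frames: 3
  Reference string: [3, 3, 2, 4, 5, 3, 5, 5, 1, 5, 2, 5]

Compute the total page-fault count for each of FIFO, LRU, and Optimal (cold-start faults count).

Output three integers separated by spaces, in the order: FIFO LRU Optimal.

--- FIFO ---
  step 0: ref 3 -> FAULT, frames=[3,-,-] (faults so far: 1)
  step 1: ref 3 -> HIT, frames=[3,-,-] (faults so far: 1)
  step 2: ref 2 -> FAULT, frames=[3,2,-] (faults so far: 2)
  step 3: ref 4 -> FAULT, frames=[3,2,4] (faults so far: 3)
  step 4: ref 5 -> FAULT, evict 3, frames=[5,2,4] (faults so far: 4)
  step 5: ref 3 -> FAULT, evict 2, frames=[5,3,4] (faults so far: 5)
  step 6: ref 5 -> HIT, frames=[5,3,4] (faults so far: 5)
  step 7: ref 5 -> HIT, frames=[5,3,4] (faults so far: 5)
  step 8: ref 1 -> FAULT, evict 4, frames=[5,3,1] (faults so far: 6)
  step 9: ref 5 -> HIT, frames=[5,3,1] (faults so far: 6)
  step 10: ref 2 -> FAULT, evict 5, frames=[2,3,1] (faults so far: 7)
  step 11: ref 5 -> FAULT, evict 3, frames=[2,5,1] (faults so far: 8)
  FIFO total faults: 8
--- LRU ---
  step 0: ref 3 -> FAULT, frames=[3,-,-] (faults so far: 1)
  step 1: ref 3 -> HIT, frames=[3,-,-] (faults so far: 1)
  step 2: ref 2 -> FAULT, frames=[3,2,-] (faults so far: 2)
  step 3: ref 4 -> FAULT, frames=[3,2,4] (faults so far: 3)
  step 4: ref 5 -> FAULT, evict 3, frames=[5,2,4] (faults so far: 4)
  step 5: ref 3 -> FAULT, evict 2, frames=[5,3,4] (faults so far: 5)
  step 6: ref 5 -> HIT, frames=[5,3,4] (faults so far: 5)
  step 7: ref 5 -> HIT, frames=[5,3,4] (faults so far: 5)
  step 8: ref 1 -> FAULT, evict 4, frames=[5,3,1] (faults so far: 6)
  step 9: ref 5 -> HIT, frames=[5,3,1] (faults so far: 6)
  step 10: ref 2 -> FAULT, evict 3, frames=[5,2,1] (faults so far: 7)
  step 11: ref 5 -> HIT, frames=[5,2,1] (faults so far: 7)
  LRU total faults: 7
--- Optimal ---
  step 0: ref 3 -> FAULT, frames=[3,-,-] (faults so far: 1)
  step 1: ref 3 -> HIT, frames=[3,-,-] (faults so far: 1)
  step 2: ref 2 -> FAULT, frames=[3,2,-] (faults so far: 2)
  step 3: ref 4 -> FAULT, frames=[3,2,4] (faults so far: 3)
  step 4: ref 5 -> FAULT, evict 4, frames=[3,2,5] (faults so far: 4)
  step 5: ref 3 -> HIT, frames=[3,2,5] (faults so far: 4)
  step 6: ref 5 -> HIT, frames=[3,2,5] (faults so far: 4)
  step 7: ref 5 -> HIT, frames=[3,2,5] (faults so far: 4)
  step 8: ref 1 -> FAULT, evict 3, frames=[1,2,5] (faults so far: 5)
  step 9: ref 5 -> HIT, frames=[1,2,5] (faults so far: 5)
  step 10: ref 2 -> HIT, frames=[1,2,5] (faults so far: 5)
  step 11: ref 5 -> HIT, frames=[1,2,5] (faults so far: 5)
  Optimal total faults: 5

Answer: 8 7 5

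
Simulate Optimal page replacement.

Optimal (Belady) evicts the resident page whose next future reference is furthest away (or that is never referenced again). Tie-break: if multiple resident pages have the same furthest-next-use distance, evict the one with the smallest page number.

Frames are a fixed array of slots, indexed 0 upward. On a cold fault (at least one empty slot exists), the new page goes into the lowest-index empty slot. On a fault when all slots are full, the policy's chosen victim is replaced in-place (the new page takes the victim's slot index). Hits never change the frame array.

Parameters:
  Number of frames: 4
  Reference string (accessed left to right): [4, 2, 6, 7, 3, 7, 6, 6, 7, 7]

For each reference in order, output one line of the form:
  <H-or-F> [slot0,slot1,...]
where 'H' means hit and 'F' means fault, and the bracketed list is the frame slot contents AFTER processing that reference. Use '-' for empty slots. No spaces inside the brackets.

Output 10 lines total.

F [4,-,-,-]
F [4,2,-,-]
F [4,2,6,-]
F [4,2,6,7]
F [4,3,6,7]
H [4,3,6,7]
H [4,3,6,7]
H [4,3,6,7]
H [4,3,6,7]
H [4,3,6,7]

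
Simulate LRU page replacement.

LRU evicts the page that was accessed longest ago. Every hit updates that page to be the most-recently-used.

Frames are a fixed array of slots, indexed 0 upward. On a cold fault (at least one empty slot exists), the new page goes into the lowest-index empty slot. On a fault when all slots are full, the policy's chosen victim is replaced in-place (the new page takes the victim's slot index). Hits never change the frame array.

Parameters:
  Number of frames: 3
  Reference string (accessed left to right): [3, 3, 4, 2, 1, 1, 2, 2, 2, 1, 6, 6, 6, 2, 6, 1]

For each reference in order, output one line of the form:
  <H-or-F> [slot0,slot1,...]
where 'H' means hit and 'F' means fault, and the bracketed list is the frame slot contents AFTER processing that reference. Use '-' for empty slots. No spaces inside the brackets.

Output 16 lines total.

F [3,-,-]
H [3,-,-]
F [3,4,-]
F [3,4,2]
F [1,4,2]
H [1,4,2]
H [1,4,2]
H [1,4,2]
H [1,4,2]
H [1,4,2]
F [1,6,2]
H [1,6,2]
H [1,6,2]
H [1,6,2]
H [1,6,2]
H [1,6,2]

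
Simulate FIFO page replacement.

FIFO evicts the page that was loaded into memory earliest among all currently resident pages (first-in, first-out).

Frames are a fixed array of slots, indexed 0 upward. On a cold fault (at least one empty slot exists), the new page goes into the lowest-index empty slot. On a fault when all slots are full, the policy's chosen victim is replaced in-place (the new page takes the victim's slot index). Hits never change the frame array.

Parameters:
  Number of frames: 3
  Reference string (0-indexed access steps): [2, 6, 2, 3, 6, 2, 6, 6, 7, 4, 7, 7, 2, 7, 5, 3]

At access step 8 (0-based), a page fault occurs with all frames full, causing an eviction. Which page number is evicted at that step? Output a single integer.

Answer: 2

Derivation:
Step 0: ref 2 -> FAULT, frames=[2,-,-]
Step 1: ref 6 -> FAULT, frames=[2,6,-]
Step 2: ref 2 -> HIT, frames=[2,6,-]
Step 3: ref 3 -> FAULT, frames=[2,6,3]
Step 4: ref 6 -> HIT, frames=[2,6,3]
Step 5: ref 2 -> HIT, frames=[2,6,3]
Step 6: ref 6 -> HIT, frames=[2,6,3]
Step 7: ref 6 -> HIT, frames=[2,6,3]
Step 8: ref 7 -> FAULT, evict 2, frames=[7,6,3]
At step 8: evicted page 2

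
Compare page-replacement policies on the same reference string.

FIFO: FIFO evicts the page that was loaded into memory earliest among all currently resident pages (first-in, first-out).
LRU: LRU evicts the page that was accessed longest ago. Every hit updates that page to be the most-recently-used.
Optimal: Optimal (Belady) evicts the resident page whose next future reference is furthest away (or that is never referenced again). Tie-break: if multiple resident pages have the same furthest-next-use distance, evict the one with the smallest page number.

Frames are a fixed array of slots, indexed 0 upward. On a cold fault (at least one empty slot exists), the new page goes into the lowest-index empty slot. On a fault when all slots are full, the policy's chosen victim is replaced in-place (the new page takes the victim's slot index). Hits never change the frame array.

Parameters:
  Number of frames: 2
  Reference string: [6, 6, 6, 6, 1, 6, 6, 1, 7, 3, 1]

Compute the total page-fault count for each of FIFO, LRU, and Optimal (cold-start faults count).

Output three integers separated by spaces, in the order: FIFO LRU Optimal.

--- FIFO ---
  step 0: ref 6 -> FAULT, frames=[6,-] (faults so far: 1)
  step 1: ref 6 -> HIT, frames=[6,-] (faults so far: 1)
  step 2: ref 6 -> HIT, frames=[6,-] (faults so far: 1)
  step 3: ref 6 -> HIT, frames=[6,-] (faults so far: 1)
  step 4: ref 1 -> FAULT, frames=[6,1] (faults so far: 2)
  step 5: ref 6 -> HIT, frames=[6,1] (faults so far: 2)
  step 6: ref 6 -> HIT, frames=[6,1] (faults so far: 2)
  step 7: ref 1 -> HIT, frames=[6,1] (faults so far: 2)
  step 8: ref 7 -> FAULT, evict 6, frames=[7,1] (faults so far: 3)
  step 9: ref 3 -> FAULT, evict 1, frames=[7,3] (faults so far: 4)
  step 10: ref 1 -> FAULT, evict 7, frames=[1,3] (faults so far: 5)
  FIFO total faults: 5
--- LRU ---
  step 0: ref 6 -> FAULT, frames=[6,-] (faults so far: 1)
  step 1: ref 6 -> HIT, frames=[6,-] (faults so far: 1)
  step 2: ref 6 -> HIT, frames=[6,-] (faults so far: 1)
  step 3: ref 6 -> HIT, frames=[6,-] (faults so far: 1)
  step 4: ref 1 -> FAULT, frames=[6,1] (faults so far: 2)
  step 5: ref 6 -> HIT, frames=[6,1] (faults so far: 2)
  step 6: ref 6 -> HIT, frames=[6,1] (faults so far: 2)
  step 7: ref 1 -> HIT, frames=[6,1] (faults so far: 2)
  step 8: ref 7 -> FAULT, evict 6, frames=[7,1] (faults so far: 3)
  step 9: ref 3 -> FAULT, evict 1, frames=[7,3] (faults so far: 4)
  step 10: ref 1 -> FAULT, evict 7, frames=[1,3] (faults so far: 5)
  LRU total faults: 5
--- Optimal ---
  step 0: ref 6 -> FAULT, frames=[6,-] (faults so far: 1)
  step 1: ref 6 -> HIT, frames=[6,-] (faults so far: 1)
  step 2: ref 6 -> HIT, frames=[6,-] (faults so far: 1)
  step 3: ref 6 -> HIT, frames=[6,-] (faults so far: 1)
  step 4: ref 1 -> FAULT, frames=[6,1] (faults so far: 2)
  step 5: ref 6 -> HIT, frames=[6,1] (faults so far: 2)
  step 6: ref 6 -> HIT, frames=[6,1] (faults so far: 2)
  step 7: ref 1 -> HIT, frames=[6,1] (faults so far: 2)
  step 8: ref 7 -> FAULT, evict 6, frames=[7,1] (faults so far: 3)
  step 9: ref 3 -> FAULT, evict 7, frames=[3,1] (faults so far: 4)
  step 10: ref 1 -> HIT, frames=[3,1] (faults so far: 4)
  Optimal total faults: 4

Answer: 5 5 4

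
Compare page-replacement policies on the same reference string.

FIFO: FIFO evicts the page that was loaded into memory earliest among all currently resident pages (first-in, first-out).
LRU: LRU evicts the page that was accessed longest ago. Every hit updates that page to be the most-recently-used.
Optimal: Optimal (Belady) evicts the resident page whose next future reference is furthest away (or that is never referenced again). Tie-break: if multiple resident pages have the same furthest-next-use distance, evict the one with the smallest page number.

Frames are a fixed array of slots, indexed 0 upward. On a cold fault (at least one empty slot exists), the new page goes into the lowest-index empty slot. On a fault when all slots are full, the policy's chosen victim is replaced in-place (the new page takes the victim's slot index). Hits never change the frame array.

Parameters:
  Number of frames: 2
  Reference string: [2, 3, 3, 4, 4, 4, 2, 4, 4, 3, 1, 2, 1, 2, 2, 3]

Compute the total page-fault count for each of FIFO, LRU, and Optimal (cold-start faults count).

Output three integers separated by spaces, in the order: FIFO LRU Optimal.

--- FIFO ---
  step 0: ref 2 -> FAULT, frames=[2,-] (faults so far: 1)
  step 1: ref 3 -> FAULT, frames=[2,3] (faults so far: 2)
  step 2: ref 3 -> HIT, frames=[2,3] (faults so far: 2)
  step 3: ref 4 -> FAULT, evict 2, frames=[4,3] (faults so far: 3)
  step 4: ref 4 -> HIT, frames=[4,3] (faults so far: 3)
  step 5: ref 4 -> HIT, frames=[4,3] (faults so far: 3)
  step 6: ref 2 -> FAULT, evict 3, frames=[4,2] (faults so far: 4)
  step 7: ref 4 -> HIT, frames=[4,2] (faults so far: 4)
  step 8: ref 4 -> HIT, frames=[4,2] (faults so far: 4)
  step 9: ref 3 -> FAULT, evict 4, frames=[3,2] (faults so far: 5)
  step 10: ref 1 -> FAULT, evict 2, frames=[3,1] (faults so far: 6)
  step 11: ref 2 -> FAULT, evict 3, frames=[2,1] (faults so far: 7)
  step 12: ref 1 -> HIT, frames=[2,1] (faults so far: 7)
  step 13: ref 2 -> HIT, frames=[2,1] (faults so far: 7)
  step 14: ref 2 -> HIT, frames=[2,1] (faults so far: 7)
  step 15: ref 3 -> FAULT, evict 1, frames=[2,3] (faults so far: 8)
  FIFO total faults: 8
--- LRU ---
  step 0: ref 2 -> FAULT, frames=[2,-] (faults so far: 1)
  step 1: ref 3 -> FAULT, frames=[2,3] (faults so far: 2)
  step 2: ref 3 -> HIT, frames=[2,3] (faults so far: 2)
  step 3: ref 4 -> FAULT, evict 2, frames=[4,3] (faults so far: 3)
  step 4: ref 4 -> HIT, frames=[4,3] (faults so far: 3)
  step 5: ref 4 -> HIT, frames=[4,3] (faults so far: 3)
  step 6: ref 2 -> FAULT, evict 3, frames=[4,2] (faults so far: 4)
  step 7: ref 4 -> HIT, frames=[4,2] (faults so far: 4)
  step 8: ref 4 -> HIT, frames=[4,2] (faults so far: 4)
  step 9: ref 3 -> FAULT, evict 2, frames=[4,3] (faults so far: 5)
  step 10: ref 1 -> FAULT, evict 4, frames=[1,3] (faults so far: 6)
  step 11: ref 2 -> FAULT, evict 3, frames=[1,2] (faults so far: 7)
  step 12: ref 1 -> HIT, frames=[1,2] (faults so far: 7)
  step 13: ref 2 -> HIT, frames=[1,2] (faults so far: 7)
  step 14: ref 2 -> HIT, frames=[1,2] (faults so far: 7)
  step 15: ref 3 -> FAULT, evict 1, frames=[3,2] (faults so far: 8)
  LRU total faults: 8
--- Optimal ---
  step 0: ref 2 -> FAULT, frames=[2,-] (faults so far: 1)
  step 1: ref 3 -> FAULT, frames=[2,3] (faults so far: 2)
  step 2: ref 3 -> HIT, frames=[2,3] (faults so far: 2)
  step 3: ref 4 -> FAULT, evict 3, frames=[2,4] (faults so far: 3)
  step 4: ref 4 -> HIT, frames=[2,4] (faults so far: 3)
  step 5: ref 4 -> HIT, frames=[2,4] (faults so far: 3)
  step 6: ref 2 -> HIT, frames=[2,4] (faults so far: 3)
  step 7: ref 4 -> HIT, frames=[2,4] (faults so far: 3)
  step 8: ref 4 -> HIT, frames=[2,4] (faults so far: 3)
  step 9: ref 3 -> FAULT, evict 4, frames=[2,3] (faults so far: 4)
  step 10: ref 1 -> FAULT, evict 3, frames=[2,1] (faults so far: 5)
  step 11: ref 2 -> HIT, frames=[2,1] (faults so far: 5)
  step 12: ref 1 -> HIT, frames=[2,1] (faults so far: 5)
  step 13: ref 2 -> HIT, frames=[2,1] (faults so far: 5)
  step 14: ref 2 -> HIT, frames=[2,1] (faults so far: 5)
  step 15: ref 3 -> FAULT, evict 1, frames=[2,3] (faults so far: 6)
  Optimal total faults: 6

Answer: 8 8 6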